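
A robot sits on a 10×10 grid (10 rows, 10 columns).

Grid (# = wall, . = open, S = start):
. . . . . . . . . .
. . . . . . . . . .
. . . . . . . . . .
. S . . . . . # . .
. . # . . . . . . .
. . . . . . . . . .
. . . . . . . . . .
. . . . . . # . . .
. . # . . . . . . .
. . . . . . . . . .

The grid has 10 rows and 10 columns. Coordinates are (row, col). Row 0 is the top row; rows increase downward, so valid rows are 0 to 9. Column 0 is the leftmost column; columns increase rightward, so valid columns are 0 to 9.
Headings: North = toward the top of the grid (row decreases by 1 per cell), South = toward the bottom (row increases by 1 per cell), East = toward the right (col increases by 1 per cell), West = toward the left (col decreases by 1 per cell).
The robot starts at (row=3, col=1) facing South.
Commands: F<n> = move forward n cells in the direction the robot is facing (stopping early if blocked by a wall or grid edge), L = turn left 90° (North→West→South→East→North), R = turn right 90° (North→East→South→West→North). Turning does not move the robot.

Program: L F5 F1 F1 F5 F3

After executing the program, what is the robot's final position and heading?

Answer: Final position: (row=3, col=6), facing East

Derivation:
Start: (row=3, col=1), facing South
  L: turn left, now facing East
  F5: move forward 5, now at (row=3, col=6)
  F1: move forward 0/1 (blocked), now at (row=3, col=6)
  F1: move forward 0/1 (blocked), now at (row=3, col=6)
  F5: move forward 0/5 (blocked), now at (row=3, col=6)
  F3: move forward 0/3 (blocked), now at (row=3, col=6)
Final: (row=3, col=6), facing East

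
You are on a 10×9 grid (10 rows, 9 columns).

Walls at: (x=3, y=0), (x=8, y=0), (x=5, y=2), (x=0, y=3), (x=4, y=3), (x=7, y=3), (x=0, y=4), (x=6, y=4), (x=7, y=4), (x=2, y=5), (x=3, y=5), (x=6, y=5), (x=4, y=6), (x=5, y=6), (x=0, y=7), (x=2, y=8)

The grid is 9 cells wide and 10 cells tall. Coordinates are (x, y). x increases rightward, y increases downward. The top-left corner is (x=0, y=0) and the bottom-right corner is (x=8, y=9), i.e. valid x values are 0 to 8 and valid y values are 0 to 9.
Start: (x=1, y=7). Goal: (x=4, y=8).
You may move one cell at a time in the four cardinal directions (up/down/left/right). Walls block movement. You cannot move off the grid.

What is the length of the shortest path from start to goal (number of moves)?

Answer: Shortest path length: 4

Derivation:
BFS from (x=1, y=7) until reaching (x=4, y=8):
  Distance 0: (x=1, y=7)
  Distance 1: (x=1, y=6), (x=2, y=7), (x=1, y=8)
  Distance 2: (x=1, y=5), (x=0, y=6), (x=2, y=6), (x=3, y=7), (x=0, y=8), (x=1, y=9)
  Distance 3: (x=1, y=4), (x=0, y=5), (x=3, y=6), (x=4, y=7), (x=3, y=8), (x=0, y=9), (x=2, y=9)
  Distance 4: (x=1, y=3), (x=2, y=4), (x=5, y=7), (x=4, y=8), (x=3, y=9)  <- goal reached here
One shortest path (4 moves): (x=1, y=7) -> (x=2, y=7) -> (x=3, y=7) -> (x=4, y=7) -> (x=4, y=8)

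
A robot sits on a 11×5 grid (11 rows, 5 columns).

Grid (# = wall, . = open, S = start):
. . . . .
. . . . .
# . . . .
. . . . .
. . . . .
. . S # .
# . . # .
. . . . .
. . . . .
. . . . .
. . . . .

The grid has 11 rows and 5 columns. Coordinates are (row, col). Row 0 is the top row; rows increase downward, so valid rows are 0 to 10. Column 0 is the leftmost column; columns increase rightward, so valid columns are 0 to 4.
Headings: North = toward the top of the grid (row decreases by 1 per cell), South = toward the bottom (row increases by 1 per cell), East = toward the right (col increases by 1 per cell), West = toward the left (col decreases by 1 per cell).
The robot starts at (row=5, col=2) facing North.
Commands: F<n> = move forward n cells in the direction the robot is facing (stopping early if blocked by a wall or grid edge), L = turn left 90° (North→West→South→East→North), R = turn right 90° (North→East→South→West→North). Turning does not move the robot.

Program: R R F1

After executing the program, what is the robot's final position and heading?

Answer: Final position: (row=6, col=2), facing South

Derivation:
Start: (row=5, col=2), facing North
  R: turn right, now facing East
  R: turn right, now facing South
  F1: move forward 1, now at (row=6, col=2)
Final: (row=6, col=2), facing South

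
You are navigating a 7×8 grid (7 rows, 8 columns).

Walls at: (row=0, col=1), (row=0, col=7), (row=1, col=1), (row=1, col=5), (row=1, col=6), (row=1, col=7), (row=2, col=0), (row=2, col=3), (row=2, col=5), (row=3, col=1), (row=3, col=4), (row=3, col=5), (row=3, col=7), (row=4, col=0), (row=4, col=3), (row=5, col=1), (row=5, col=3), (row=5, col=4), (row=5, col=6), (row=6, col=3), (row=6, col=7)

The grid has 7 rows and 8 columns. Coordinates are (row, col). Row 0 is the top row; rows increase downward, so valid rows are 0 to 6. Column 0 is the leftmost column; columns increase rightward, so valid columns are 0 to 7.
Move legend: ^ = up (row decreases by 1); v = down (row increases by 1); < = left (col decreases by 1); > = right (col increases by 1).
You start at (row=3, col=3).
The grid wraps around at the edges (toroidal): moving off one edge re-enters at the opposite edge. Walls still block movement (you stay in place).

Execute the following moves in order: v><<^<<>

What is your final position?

Start: (row=3, col=3)
  v (down): blocked, stay at (row=3, col=3)
  > (right): blocked, stay at (row=3, col=3)
  < (left): (row=3, col=3) -> (row=3, col=2)
  < (left): blocked, stay at (row=3, col=2)
  ^ (up): (row=3, col=2) -> (row=2, col=2)
  < (left): (row=2, col=2) -> (row=2, col=1)
  < (left): blocked, stay at (row=2, col=1)
  > (right): (row=2, col=1) -> (row=2, col=2)
Final: (row=2, col=2)

Answer: Final position: (row=2, col=2)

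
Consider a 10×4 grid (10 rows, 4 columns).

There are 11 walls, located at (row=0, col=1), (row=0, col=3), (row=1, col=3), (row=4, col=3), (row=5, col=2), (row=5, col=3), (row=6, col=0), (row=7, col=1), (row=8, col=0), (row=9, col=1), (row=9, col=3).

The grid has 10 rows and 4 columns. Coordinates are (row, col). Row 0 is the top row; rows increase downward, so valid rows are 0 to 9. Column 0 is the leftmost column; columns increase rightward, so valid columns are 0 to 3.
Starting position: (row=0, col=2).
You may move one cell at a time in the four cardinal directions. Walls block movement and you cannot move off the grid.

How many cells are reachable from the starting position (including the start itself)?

BFS flood-fill from (row=0, col=2):
  Distance 0: (row=0, col=2)
  Distance 1: (row=1, col=2)
  Distance 2: (row=1, col=1), (row=2, col=2)
  Distance 3: (row=1, col=0), (row=2, col=1), (row=2, col=3), (row=3, col=2)
  Distance 4: (row=0, col=0), (row=2, col=0), (row=3, col=1), (row=3, col=3), (row=4, col=2)
  Distance 5: (row=3, col=0), (row=4, col=1)
  Distance 6: (row=4, col=0), (row=5, col=1)
  Distance 7: (row=5, col=0), (row=6, col=1)
  Distance 8: (row=6, col=2)
  Distance 9: (row=6, col=3), (row=7, col=2)
  Distance 10: (row=7, col=3), (row=8, col=2)
  Distance 11: (row=8, col=1), (row=8, col=3), (row=9, col=2)
Total reachable: 27 (grid has 29 open cells total)

Answer: Reachable cells: 27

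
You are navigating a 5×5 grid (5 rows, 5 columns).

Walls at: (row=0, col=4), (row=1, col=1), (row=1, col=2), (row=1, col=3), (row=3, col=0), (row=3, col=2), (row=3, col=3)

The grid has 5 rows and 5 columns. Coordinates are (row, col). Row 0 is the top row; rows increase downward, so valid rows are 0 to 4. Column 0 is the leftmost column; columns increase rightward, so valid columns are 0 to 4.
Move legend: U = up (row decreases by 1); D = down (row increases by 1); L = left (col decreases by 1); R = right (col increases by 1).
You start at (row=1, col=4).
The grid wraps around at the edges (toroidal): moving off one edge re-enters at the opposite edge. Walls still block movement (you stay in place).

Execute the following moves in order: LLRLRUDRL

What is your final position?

Answer: Final position: (row=1, col=4)

Derivation:
Start: (row=1, col=4)
  L (left): blocked, stay at (row=1, col=4)
  L (left): blocked, stay at (row=1, col=4)
  R (right): (row=1, col=4) -> (row=1, col=0)
  L (left): (row=1, col=0) -> (row=1, col=4)
  R (right): (row=1, col=4) -> (row=1, col=0)
  U (up): (row=1, col=0) -> (row=0, col=0)
  D (down): (row=0, col=0) -> (row=1, col=0)
  R (right): blocked, stay at (row=1, col=0)
  L (left): (row=1, col=0) -> (row=1, col=4)
Final: (row=1, col=4)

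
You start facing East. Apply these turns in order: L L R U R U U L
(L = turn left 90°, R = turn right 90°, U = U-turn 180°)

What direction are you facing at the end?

Start: East
  L (left (90° counter-clockwise)) -> North
  L (left (90° counter-clockwise)) -> West
  R (right (90° clockwise)) -> North
  U (U-turn (180°)) -> South
  R (right (90° clockwise)) -> West
  U (U-turn (180°)) -> East
  U (U-turn (180°)) -> West
  L (left (90° counter-clockwise)) -> South
Final: South

Answer: Final heading: South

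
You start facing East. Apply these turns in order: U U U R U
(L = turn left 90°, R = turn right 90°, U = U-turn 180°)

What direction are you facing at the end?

Start: East
  U (U-turn (180°)) -> West
  U (U-turn (180°)) -> East
  U (U-turn (180°)) -> West
  R (right (90° clockwise)) -> North
  U (U-turn (180°)) -> South
Final: South

Answer: Final heading: South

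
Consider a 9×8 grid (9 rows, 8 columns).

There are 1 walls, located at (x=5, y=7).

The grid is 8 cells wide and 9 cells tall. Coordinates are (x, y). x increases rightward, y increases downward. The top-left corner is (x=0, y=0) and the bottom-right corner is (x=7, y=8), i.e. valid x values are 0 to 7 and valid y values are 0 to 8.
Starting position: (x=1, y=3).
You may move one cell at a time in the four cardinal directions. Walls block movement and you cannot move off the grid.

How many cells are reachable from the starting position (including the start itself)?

Answer: Reachable cells: 71

Derivation:
BFS flood-fill from (x=1, y=3):
  Distance 0: (x=1, y=3)
  Distance 1: (x=1, y=2), (x=0, y=3), (x=2, y=3), (x=1, y=4)
  Distance 2: (x=1, y=1), (x=0, y=2), (x=2, y=2), (x=3, y=3), (x=0, y=4), (x=2, y=4), (x=1, y=5)
  Distance 3: (x=1, y=0), (x=0, y=1), (x=2, y=1), (x=3, y=2), (x=4, y=3), (x=3, y=4), (x=0, y=5), (x=2, y=5), (x=1, y=6)
  Distance 4: (x=0, y=0), (x=2, y=0), (x=3, y=1), (x=4, y=2), (x=5, y=3), (x=4, y=4), (x=3, y=5), (x=0, y=6), (x=2, y=6), (x=1, y=7)
  Distance 5: (x=3, y=0), (x=4, y=1), (x=5, y=2), (x=6, y=3), (x=5, y=4), (x=4, y=5), (x=3, y=6), (x=0, y=7), (x=2, y=7), (x=1, y=8)
  Distance 6: (x=4, y=0), (x=5, y=1), (x=6, y=2), (x=7, y=3), (x=6, y=4), (x=5, y=5), (x=4, y=6), (x=3, y=7), (x=0, y=8), (x=2, y=8)
  Distance 7: (x=5, y=0), (x=6, y=1), (x=7, y=2), (x=7, y=4), (x=6, y=5), (x=5, y=6), (x=4, y=7), (x=3, y=8)
  Distance 8: (x=6, y=0), (x=7, y=1), (x=7, y=5), (x=6, y=6), (x=4, y=8)
  Distance 9: (x=7, y=0), (x=7, y=6), (x=6, y=7), (x=5, y=8)
  Distance 10: (x=7, y=7), (x=6, y=8)
  Distance 11: (x=7, y=8)
Total reachable: 71 (grid has 71 open cells total)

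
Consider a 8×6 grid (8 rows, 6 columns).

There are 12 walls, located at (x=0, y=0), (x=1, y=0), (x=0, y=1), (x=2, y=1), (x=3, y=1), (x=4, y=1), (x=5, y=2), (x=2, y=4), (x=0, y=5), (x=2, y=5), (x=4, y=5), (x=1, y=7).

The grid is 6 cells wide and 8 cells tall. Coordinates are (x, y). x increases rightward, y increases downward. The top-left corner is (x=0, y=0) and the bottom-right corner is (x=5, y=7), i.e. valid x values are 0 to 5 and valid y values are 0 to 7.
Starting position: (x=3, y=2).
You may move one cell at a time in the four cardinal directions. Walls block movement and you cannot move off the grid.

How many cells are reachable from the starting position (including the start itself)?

Answer: Reachable cells: 31

Derivation:
BFS flood-fill from (x=3, y=2):
  Distance 0: (x=3, y=2)
  Distance 1: (x=2, y=2), (x=4, y=2), (x=3, y=3)
  Distance 2: (x=1, y=2), (x=2, y=3), (x=4, y=3), (x=3, y=4)
  Distance 3: (x=1, y=1), (x=0, y=2), (x=1, y=3), (x=5, y=3), (x=4, y=4), (x=3, y=5)
  Distance 4: (x=0, y=3), (x=1, y=4), (x=5, y=4), (x=3, y=6)
  Distance 5: (x=0, y=4), (x=1, y=5), (x=5, y=5), (x=2, y=6), (x=4, y=6), (x=3, y=7)
  Distance 6: (x=1, y=6), (x=5, y=6), (x=2, y=7), (x=4, y=7)
  Distance 7: (x=0, y=6), (x=5, y=7)
  Distance 8: (x=0, y=7)
Total reachable: 31 (grid has 36 open cells total)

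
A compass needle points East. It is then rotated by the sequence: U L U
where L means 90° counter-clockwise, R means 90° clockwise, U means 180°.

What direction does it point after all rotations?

Start: East
  U (U-turn (180°)) -> West
  L (left (90° counter-clockwise)) -> South
  U (U-turn (180°)) -> North
Final: North

Answer: Final heading: North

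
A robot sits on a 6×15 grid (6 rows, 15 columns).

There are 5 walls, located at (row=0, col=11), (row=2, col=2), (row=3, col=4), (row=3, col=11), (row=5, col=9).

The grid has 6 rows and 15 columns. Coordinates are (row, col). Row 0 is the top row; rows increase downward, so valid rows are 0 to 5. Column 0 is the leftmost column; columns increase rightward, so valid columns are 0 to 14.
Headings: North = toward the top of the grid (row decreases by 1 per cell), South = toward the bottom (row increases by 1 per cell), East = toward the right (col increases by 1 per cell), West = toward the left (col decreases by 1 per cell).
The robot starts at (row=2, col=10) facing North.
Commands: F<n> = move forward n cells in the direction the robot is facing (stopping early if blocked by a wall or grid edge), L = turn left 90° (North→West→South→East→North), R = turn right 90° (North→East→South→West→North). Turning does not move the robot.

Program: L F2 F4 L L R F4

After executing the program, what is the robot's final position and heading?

Answer: Final position: (row=2, col=4), facing South

Derivation:
Start: (row=2, col=10), facing North
  L: turn left, now facing West
  F2: move forward 2, now at (row=2, col=8)
  F4: move forward 4, now at (row=2, col=4)
  L: turn left, now facing South
  L: turn left, now facing East
  R: turn right, now facing South
  F4: move forward 0/4 (blocked), now at (row=2, col=4)
Final: (row=2, col=4), facing South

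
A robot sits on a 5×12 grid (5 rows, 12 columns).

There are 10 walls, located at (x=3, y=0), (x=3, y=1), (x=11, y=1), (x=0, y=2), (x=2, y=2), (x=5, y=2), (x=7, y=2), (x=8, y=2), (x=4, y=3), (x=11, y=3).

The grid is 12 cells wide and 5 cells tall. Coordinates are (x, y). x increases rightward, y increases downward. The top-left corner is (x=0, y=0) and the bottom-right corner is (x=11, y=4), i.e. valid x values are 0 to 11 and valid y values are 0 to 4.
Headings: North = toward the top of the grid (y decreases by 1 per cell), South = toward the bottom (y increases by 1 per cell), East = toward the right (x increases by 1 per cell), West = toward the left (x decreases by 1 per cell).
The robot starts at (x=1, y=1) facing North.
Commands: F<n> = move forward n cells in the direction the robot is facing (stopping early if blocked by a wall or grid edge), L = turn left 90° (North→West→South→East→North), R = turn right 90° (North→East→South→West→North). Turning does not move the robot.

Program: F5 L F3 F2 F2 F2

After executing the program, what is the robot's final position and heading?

Answer: Final position: (x=0, y=0), facing West

Derivation:
Start: (x=1, y=1), facing North
  F5: move forward 1/5 (blocked), now at (x=1, y=0)
  L: turn left, now facing West
  F3: move forward 1/3 (blocked), now at (x=0, y=0)
  [×3]F2: move forward 0/2 (blocked), now at (x=0, y=0)
Final: (x=0, y=0), facing West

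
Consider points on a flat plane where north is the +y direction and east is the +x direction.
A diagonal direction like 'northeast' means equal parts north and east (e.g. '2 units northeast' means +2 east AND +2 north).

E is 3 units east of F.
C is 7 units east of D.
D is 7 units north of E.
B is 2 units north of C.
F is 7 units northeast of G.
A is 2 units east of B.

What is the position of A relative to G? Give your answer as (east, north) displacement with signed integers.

Answer: A is at (east=19, north=16) relative to G.

Derivation:
Place G at the origin (east=0, north=0).
  F is 7 units northeast of G: delta (east=+7, north=+7); F at (east=7, north=7).
  E is 3 units east of F: delta (east=+3, north=+0); E at (east=10, north=7).
  D is 7 units north of E: delta (east=+0, north=+7); D at (east=10, north=14).
  C is 7 units east of D: delta (east=+7, north=+0); C at (east=17, north=14).
  B is 2 units north of C: delta (east=+0, north=+2); B at (east=17, north=16).
  A is 2 units east of B: delta (east=+2, north=+0); A at (east=19, north=16).
Therefore A relative to G: (east=19, north=16).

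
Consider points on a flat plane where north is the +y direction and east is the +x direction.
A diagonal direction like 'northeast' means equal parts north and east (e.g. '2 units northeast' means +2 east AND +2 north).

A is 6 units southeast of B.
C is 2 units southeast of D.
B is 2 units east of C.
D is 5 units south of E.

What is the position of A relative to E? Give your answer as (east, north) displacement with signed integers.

Place E at the origin (east=0, north=0).
  D is 5 units south of E: delta (east=+0, north=-5); D at (east=0, north=-5).
  C is 2 units southeast of D: delta (east=+2, north=-2); C at (east=2, north=-7).
  B is 2 units east of C: delta (east=+2, north=+0); B at (east=4, north=-7).
  A is 6 units southeast of B: delta (east=+6, north=-6); A at (east=10, north=-13).
Therefore A relative to E: (east=10, north=-13).

Answer: A is at (east=10, north=-13) relative to E.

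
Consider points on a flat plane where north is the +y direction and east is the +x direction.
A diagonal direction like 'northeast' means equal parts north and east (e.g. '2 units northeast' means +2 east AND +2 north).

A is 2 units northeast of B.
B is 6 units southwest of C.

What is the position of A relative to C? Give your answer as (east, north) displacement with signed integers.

Answer: A is at (east=-4, north=-4) relative to C.

Derivation:
Place C at the origin (east=0, north=0).
  B is 6 units southwest of C: delta (east=-6, north=-6); B at (east=-6, north=-6).
  A is 2 units northeast of B: delta (east=+2, north=+2); A at (east=-4, north=-4).
Therefore A relative to C: (east=-4, north=-4).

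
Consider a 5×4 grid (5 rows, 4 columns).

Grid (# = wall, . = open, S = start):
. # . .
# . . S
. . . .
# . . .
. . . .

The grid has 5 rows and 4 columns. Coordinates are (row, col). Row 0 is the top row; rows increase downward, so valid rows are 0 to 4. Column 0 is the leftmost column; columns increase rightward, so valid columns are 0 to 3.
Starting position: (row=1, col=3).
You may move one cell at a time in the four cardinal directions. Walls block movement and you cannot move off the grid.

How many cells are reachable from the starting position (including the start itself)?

Answer: Reachable cells: 16

Derivation:
BFS flood-fill from (row=1, col=3):
  Distance 0: (row=1, col=3)
  Distance 1: (row=0, col=3), (row=1, col=2), (row=2, col=3)
  Distance 2: (row=0, col=2), (row=1, col=1), (row=2, col=2), (row=3, col=3)
  Distance 3: (row=2, col=1), (row=3, col=2), (row=4, col=3)
  Distance 4: (row=2, col=0), (row=3, col=1), (row=4, col=2)
  Distance 5: (row=4, col=1)
  Distance 6: (row=4, col=0)
Total reachable: 16 (grid has 17 open cells total)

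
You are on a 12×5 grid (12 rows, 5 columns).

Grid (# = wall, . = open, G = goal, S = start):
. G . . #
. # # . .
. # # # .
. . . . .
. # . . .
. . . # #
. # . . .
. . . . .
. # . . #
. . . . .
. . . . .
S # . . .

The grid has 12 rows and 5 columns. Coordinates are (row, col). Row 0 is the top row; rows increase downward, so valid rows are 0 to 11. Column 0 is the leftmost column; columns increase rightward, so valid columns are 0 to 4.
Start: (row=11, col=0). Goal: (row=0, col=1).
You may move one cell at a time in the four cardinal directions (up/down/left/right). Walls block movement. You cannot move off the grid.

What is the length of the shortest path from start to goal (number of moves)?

Answer: Shortest path length: 12

Derivation:
BFS from (row=11, col=0) until reaching (row=0, col=1):
  Distance 0: (row=11, col=0)
  Distance 1: (row=10, col=0)
  Distance 2: (row=9, col=0), (row=10, col=1)
  Distance 3: (row=8, col=0), (row=9, col=1), (row=10, col=2)
  Distance 4: (row=7, col=0), (row=9, col=2), (row=10, col=3), (row=11, col=2)
  Distance 5: (row=6, col=0), (row=7, col=1), (row=8, col=2), (row=9, col=3), (row=10, col=4), (row=11, col=3)
  Distance 6: (row=5, col=0), (row=7, col=2), (row=8, col=3), (row=9, col=4), (row=11, col=4)
  Distance 7: (row=4, col=0), (row=5, col=1), (row=6, col=2), (row=7, col=3)
  Distance 8: (row=3, col=0), (row=5, col=2), (row=6, col=3), (row=7, col=4)
  Distance 9: (row=2, col=0), (row=3, col=1), (row=4, col=2), (row=6, col=4)
  Distance 10: (row=1, col=0), (row=3, col=2), (row=4, col=3)
  Distance 11: (row=0, col=0), (row=3, col=3), (row=4, col=4)
  Distance 12: (row=0, col=1), (row=3, col=4)  <- goal reached here
One shortest path (12 moves): (row=11, col=0) -> (row=10, col=0) -> (row=9, col=0) -> (row=8, col=0) -> (row=7, col=0) -> (row=6, col=0) -> (row=5, col=0) -> (row=4, col=0) -> (row=3, col=0) -> (row=2, col=0) -> (row=1, col=0) -> (row=0, col=0) -> (row=0, col=1)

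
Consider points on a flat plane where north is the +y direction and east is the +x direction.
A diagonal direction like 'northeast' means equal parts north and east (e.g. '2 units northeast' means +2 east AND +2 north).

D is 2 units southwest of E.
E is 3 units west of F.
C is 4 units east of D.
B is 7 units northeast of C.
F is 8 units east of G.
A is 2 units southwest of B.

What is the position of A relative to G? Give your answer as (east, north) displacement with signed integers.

Place G at the origin (east=0, north=0).
  F is 8 units east of G: delta (east=+8, north=+0); F at (east=8, north=0).
  E is 3 units west of F: delta (east=-3, north=+0); E at (east=5, north=0).
  D is 2 units southwest of E: delta (east=-2, north=-2); D at (east=3, north=-2).
  C is 4 units east of D: delta (east=+4, north=+0); C at (east=7, north=-2).
  B is 7 units northeast of C: delta (east=+7, north=+7); B at (east=14, north=5).
  A is 2 units southwest of B: delta (east=-2, north=-2); A at (east=12, north=3).
Therefore A relative to G: (east=12, north=3).

Answer: A is at (east=12, north=3) relative to G.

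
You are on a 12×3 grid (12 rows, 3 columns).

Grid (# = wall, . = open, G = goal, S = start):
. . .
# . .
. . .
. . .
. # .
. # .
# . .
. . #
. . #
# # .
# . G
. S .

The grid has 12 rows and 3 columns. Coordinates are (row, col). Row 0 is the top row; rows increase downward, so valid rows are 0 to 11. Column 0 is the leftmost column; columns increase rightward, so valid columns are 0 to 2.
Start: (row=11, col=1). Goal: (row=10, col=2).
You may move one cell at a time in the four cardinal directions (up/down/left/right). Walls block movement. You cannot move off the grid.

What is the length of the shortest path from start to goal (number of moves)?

Answer: Shortest path length: 2

Derivation:
BFS from (row=11, col=1) until reaching (row=10, col=2):
  Distance 0: (row=11, col=1)
  Distance 1: (row=10, col=1), (row=11, col=0), (row=11, col=2)
  Distance 2: (row=10, col=2)  <- goal reached here
One shortest path (2 moves): (row=11, col=1) -> (row=11, col=2) -> (row=10, col=2)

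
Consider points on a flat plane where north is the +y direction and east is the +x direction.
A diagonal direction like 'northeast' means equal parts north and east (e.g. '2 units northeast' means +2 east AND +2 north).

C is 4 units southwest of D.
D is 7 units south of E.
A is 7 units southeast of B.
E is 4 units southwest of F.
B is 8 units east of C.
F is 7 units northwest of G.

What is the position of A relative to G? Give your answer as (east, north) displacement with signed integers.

Answer: A is at (east=0, north=-15) relative to G.

Derivation:
Place G at the origin (east=0, north=0).
  F is 7 units northwest of G: delta (east=-7, north=+7); F at (east=-7, north=7).
  E is 4 units southwest of F: delta (east=-4, north=-4); E at (east=-11, north=3).
  D is 7 units south of E: delta (east=+0, north=-7); D at (east=-11, north=-4).
  C is 4 units southwest of D: delta (east=-4, north=-4); C at (east=-15, north=-8).
  B is 8 units east of C: delta (east=+8, north=+0); B at (east=-7, north=-8).
  A is 7 units southeast of B: delta (east=+7, north=-7); A at (east=0, north=-15).
Therefore A relative to G: (east=0, north=-15).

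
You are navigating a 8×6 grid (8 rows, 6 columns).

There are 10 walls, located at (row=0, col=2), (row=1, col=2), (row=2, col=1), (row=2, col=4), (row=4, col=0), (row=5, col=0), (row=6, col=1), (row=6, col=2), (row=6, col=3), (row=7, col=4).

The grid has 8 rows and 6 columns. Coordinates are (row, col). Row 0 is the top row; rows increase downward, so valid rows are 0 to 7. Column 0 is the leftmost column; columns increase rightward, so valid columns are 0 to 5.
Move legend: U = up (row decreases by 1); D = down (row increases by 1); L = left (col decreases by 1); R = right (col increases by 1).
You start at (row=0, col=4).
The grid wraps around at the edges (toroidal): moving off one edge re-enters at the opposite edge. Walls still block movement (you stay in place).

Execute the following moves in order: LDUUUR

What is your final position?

Start: (row=0, col=4)
  L (left): (row=0, col=4) -> (row=0, col=3)
  D (down): (row=0, col=3) -> (row=1, col=3)
  U (up): (row=1, col=3) -> (row=0, col=3)
  U (up): (row=0, col=3) -> (row=7, col=3)
  U (up): blocked, stay at (row=7, col=3)
  R (right): blocked, stay at (row=7, col=3)
Final: (row=7, col=3)

Answer: Final position: (row=7, col=3)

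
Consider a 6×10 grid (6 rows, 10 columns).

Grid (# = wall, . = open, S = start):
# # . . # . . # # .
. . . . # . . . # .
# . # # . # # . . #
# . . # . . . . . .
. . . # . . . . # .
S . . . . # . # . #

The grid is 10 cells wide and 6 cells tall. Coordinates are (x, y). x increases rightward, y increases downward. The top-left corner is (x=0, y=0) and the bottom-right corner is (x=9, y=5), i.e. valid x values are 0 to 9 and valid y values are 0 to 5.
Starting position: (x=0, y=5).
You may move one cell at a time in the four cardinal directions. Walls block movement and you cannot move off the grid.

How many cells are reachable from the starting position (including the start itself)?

BFS flood-fill from (x=0, y=5):
  Distance 0: (x=0, y=5)
  Distance 1: (x=0, y=4), (x=1, y=5)
  Distance 2: (x=1, y=4), (x=2, y=5)
  Distance 3: (x=1, y=3), (x=2, y=4), (x=3, y=5)
  Distance 4: (x=1, y=2), (x=2, y=3), (x=4, y=5)
  Distance 5: (x=1, y=1), (x=4, y=4)
  Distance 6: (x=0, y=1), (x=2, y=1), (x=4, y=3), (x=5, y=4)
  Distance 7: (x=2, y=0), (x=3, y=1), (x=4, y=2), (x=5, y=3), (x=6, y=4)
  Distance 8: (x=3, y=0), (x=6, y=3), (x=7, y=4), (x=6, y=5)
  Distance 9: (x=7, y=3)
  Distance 10: (x=7, y=2), (x=8, y=3)
  Distance 11: (x=7, y=1), (x=8, y=2), (x=9, y=3)
  Distance 12: (x=6, y=1), (x=9, y=4)
  Distance 13: (x=6, y=0), (x=5, y=1)
  Distance 14: (x=5, y=0)
Total reachable: 37 (grid has 40 open cells total)

Answer: Reachable cells: 37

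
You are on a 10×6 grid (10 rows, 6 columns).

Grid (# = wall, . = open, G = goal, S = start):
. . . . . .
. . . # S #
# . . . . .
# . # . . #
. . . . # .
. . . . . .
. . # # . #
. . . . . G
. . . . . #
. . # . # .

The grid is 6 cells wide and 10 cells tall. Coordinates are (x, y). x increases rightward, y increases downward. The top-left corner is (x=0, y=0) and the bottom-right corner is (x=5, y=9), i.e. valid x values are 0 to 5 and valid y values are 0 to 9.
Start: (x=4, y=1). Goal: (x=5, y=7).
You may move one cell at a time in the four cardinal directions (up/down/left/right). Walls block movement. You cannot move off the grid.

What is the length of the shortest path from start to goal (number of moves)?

Answer: Shortest path length: 9

Derivation:
BFS from (x=4, y=1) until reaching (x=5, y=7):
  Distance 0: (x=4, y=1)
  Distance 1: (x=4, y=0), (x=4, y=2)
  Distance 2: (x=3, y=0), (x=5, y=0), (x=3, y=2), (x=5, y=2), (x=4, y=3)
  Distance 3: (x=2, y=0), (x=2, y=2), (x=3, y=3)
  Distance 4: (x=1, y=0), (x=2, y=1), (x=1, y=2), (x=3, y=4)
  Distance 5: (x=0, y=0), (x=1, y=1), (x=1, y=3), (x=2, y=4), (x=3, y=5)
  Distance 6: (x=0, y=1), (x=1, y=4), (x=2, y=5), (x=4, y=5)
  Distance 7: (x=0, y=4), (x=1, y=5), (x=5, y=5), (x=4, y=6)
  Distance 8: (x=5, y=4), (x=0, y=5), (x=1, y=6), (x=4, y=7)
  Distance 9: (x=0, y=6), (x=1, y=7), (x=3, y=7), (x=5, y=7), (x=4, y=8)  <- goal reached here
One shortest path (9 moves): (x=4, y=1) -> (x=4, y=2) -> (x=3, y=2) -> (x=3, y=3) -> (x=3, y=4) -> (x=3, y=5) -> (x=4, y=5) -> (x=4, y=6) -> (x=4, y=7) -> (x=5, y=7)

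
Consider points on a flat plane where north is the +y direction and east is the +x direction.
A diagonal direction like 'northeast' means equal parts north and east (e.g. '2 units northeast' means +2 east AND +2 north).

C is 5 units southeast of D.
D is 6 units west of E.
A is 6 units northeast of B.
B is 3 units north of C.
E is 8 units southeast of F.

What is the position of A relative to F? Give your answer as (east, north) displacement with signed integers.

Answer: A is at (east=13, north=-4) relative to F.

Derivation:
Place F at the origin (east=0, north=0).
  E is 8 units southeast of F: delta (east=+8, north=-8); E at (east=8, north=-8).
  D is 6 units west of E: delta (east=-6, north=+0); D at (east=2, north=-8).
  C is 5 units southeast of D: delta (east=+5, north=-5); C at (east=7, north=-13).
  B is 3 units north of C: delta (east=+0, north=+3); B at (east=7, north=-10).
  A is 6 units northeast of B: delta (east=+6, north=+6); A at (east=13, north=-4).
Therefore A relative to F: (east=13, north=-4).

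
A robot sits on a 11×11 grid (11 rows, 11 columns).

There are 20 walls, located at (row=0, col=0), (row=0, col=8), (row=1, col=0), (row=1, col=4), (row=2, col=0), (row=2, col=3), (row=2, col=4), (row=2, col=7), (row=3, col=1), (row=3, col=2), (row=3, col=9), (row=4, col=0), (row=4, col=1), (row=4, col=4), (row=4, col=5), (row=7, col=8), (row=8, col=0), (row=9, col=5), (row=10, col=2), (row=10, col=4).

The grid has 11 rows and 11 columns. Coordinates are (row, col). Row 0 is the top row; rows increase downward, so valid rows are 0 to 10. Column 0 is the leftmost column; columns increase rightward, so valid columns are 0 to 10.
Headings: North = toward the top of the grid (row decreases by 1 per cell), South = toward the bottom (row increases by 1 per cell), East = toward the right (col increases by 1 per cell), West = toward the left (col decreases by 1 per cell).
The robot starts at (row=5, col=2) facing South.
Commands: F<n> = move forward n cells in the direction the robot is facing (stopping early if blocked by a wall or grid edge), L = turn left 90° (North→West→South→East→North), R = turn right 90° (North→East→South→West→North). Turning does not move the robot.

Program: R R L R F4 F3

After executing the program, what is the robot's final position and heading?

Answer: Final position: (row=4, col=2), facing North

Derivation:
Start: (row=5, col=2), facing South
  R: turn right, now facing West
  R: turn right, now facing North
  L: turn left, now facing West
  R: turn right, now facing North
  F4: move forward 1/4 (blocked), now at (row=4, col=2)
  F3: move forward 0/3 (blocked), now at (row=4, col=2)
Final: (row=4, col=2), facing North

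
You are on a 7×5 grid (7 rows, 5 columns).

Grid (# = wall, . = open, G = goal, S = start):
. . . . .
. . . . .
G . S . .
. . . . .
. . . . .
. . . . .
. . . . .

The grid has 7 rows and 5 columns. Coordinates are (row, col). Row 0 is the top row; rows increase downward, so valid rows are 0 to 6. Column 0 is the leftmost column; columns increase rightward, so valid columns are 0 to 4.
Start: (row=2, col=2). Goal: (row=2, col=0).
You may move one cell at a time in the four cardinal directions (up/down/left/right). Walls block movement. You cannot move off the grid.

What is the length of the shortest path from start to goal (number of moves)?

BFS from (row=2, col=2) until reaching (row=2, col=0):
  Distance 0: (row=2, col=2)
  Distance 1: (row=1, col=2), (row=2, col=1), (row=2, col=3), (row=3, col=2)
  Distance 2: (row=0, col=2), (row=1, col=1), (row=1, col=3), (row=2, col=0), (row=2, col=4), (row=3, col=1), (row=3, col=3), (row=4, col=2)  <- goal reached here
One shortest path (2 moves): (row=2, col=2) -> (row=2, col=1) -> (row=2, col=0)

Answer: Shortest path length: 2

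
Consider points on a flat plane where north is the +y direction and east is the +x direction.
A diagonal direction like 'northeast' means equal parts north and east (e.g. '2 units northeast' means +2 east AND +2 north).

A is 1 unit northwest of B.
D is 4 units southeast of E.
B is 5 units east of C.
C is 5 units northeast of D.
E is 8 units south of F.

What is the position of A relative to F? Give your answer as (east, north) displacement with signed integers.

Place F at the origin (east=0, north=0).
  E is 8 units south of F: delta (east=+0, north=-8); E at (east=0, north=-8).
  D is 4 units southeast of E: delta (east=+4, north=-4); D at (east=4, north=-12).
  C is 5 units northeast of D: delta (east=+5, north=+5); C at (east=9, north=-7).
  B is 5 units east of C: delta (east=+5, north=+0); B at (east=14, north=-7).
  A is 1 unit northwest of B: delta (east=-1, north=+1); A at (east=13, north=-6).
Therefore A relative to F: (east=13, north=-6).

Answer: A is at (east=13, north=-6) relative to F.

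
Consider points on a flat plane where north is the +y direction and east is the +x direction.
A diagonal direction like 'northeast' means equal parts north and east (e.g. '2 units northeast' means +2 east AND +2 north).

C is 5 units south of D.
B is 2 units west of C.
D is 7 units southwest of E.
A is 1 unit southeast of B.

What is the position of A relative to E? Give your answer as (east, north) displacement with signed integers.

Answer: A is at (east=-8, north=-13) relative to E.

Derivation:
Place E at the origin (east=0, north=0).
  D is 7 units southwest of E: delta (east=-7, north=-7); D at (east=-7, north=-7).
  C is 5 units south of D: delta (east=+0, north=-5); C at (east=-7, north=-12).
  B is 2 units west of C: delta (east=-2, north=+0); B at (east=-9, north=-12).
  A is 1 unit southeast of B: delta (east=+1, north=-1); A at (east=-8, north=-13).
Therefore A relative to E: (east=-8, north=-13).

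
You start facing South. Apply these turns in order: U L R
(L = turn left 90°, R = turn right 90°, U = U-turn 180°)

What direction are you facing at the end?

Start: South
  U (U-turn (180°)) -> North
  L (left (90° counter-clockwise)) -> West
  R (right (90° clockwise)) -> North
Final: North

Answer: Final heading: North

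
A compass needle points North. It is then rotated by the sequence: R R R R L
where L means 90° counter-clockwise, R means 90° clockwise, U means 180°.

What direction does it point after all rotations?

Answer: Final heading: West

Derivation:
Start: North
  R (right (90° clockwise)) -> East
  R (right (90° clockwise)) -> South
  R (right (90° clockwise)) -> West
  R (right (90° clockwise)) -> North
  L (left (90° counter-clockwise)) -> West
Final: West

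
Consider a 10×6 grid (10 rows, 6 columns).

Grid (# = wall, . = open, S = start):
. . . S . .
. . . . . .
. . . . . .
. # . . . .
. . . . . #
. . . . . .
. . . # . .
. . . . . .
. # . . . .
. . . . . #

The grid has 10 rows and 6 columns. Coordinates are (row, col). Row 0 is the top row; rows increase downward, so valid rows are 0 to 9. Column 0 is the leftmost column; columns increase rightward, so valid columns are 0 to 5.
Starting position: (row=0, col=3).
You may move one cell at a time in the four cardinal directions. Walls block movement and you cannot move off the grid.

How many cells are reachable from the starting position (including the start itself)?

BFS flood-fill from (row=0, col=3):
  Distance 0: (row=0, col=3)
  Distance 1: (row=0, col=2), (row=0, col=4), (row=1, col=3)
  Distance 2: (row=0, col=1), (row=0, col=5), (row=1, col=2), (row=1, col=4), (row=2, col=3)
  Distance 3: (row=0, col=0), (row=1, col=1), (row=1, col=5), (row=2, col=2), (row=2, col=4), (row=3, col=3)
  Distance 4: (row=1, col=0), (row=2, col=1), (row=2, col=5), (row=3, col=2), (row=3, col=4), (row=4, col=3)
  Distance 5: (row=2, col=0), (row=3, col=5), (row=4, col=2), (row=4, col=4), (row=5, col=3)
  Distance 6: (row=3, col=0), (row=4, col=1), (row=5, col=2), (row=5, col=4)
  Distance 7: (row=4, col=0), (row=5, col=1), (row=5, col=5), (row=6, col=2), (row=6, col=4)
  Distance 8: (row=5, col=0), (row=6, col=1), (row=6, col=5), (row=7, col=2), (row=7, col=4)
  Distance 9: (row=6, col=0), (row=7, col=1), (row=7, col=3), (row=7, col=5), (row=8, col=2), (row=8, col=4)
  Distance 10: (row=7, col=0), (row=8, col=3), (row=8, col=5), (row=9, col=2), (row=9, col=4)
  Distance 11: (row=8, col=0), (row=9, col=1), (row=9, col=3)
  Distance 12: (row=9, col=0)
Total reachable: 55 (grid has 55 open cells total)

Answer: Reachable cells: 55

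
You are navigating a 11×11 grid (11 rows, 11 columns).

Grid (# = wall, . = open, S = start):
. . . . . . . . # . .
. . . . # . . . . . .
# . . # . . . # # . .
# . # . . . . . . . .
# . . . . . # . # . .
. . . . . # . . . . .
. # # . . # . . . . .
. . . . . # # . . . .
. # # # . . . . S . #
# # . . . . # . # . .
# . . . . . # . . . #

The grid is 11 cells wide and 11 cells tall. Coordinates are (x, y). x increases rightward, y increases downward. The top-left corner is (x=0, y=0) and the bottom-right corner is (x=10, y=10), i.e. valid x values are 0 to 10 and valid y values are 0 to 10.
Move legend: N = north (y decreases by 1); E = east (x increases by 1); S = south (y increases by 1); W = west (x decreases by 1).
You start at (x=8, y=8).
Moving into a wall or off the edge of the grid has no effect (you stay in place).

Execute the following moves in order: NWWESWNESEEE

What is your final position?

Start: (x=8, y=8)
  N (north): (x=8, y=8) -> (x=8, y=7)
  W (west): (x=8, y=7) -> (x=7, y=7)
  W (west): blocked, stay at (x=7, y=7)
  E (east): (x=7, y=7) -> (x=8, y=7)
  S (south): (x=8, y=7) -> (x=8, y=8)
  W (west): (x=8, y=8) -> (x=7, y=8)
  N (north): (x=7, y=8) -> (x=7, y=7)
  E (east): (x=7, y=7) -> (x=8, y=7)
  S (south): (x=8, y=7) -> (x=8, y=8)
  E (east): (x=8, y=8) -> (x=9, y=8)
  E (east): blocked, stay at (x=9, y=8)
  E (east): blocked, stay at (x=9, y=8)
Final: (x=9, y=8)

Answer: Final position: (x=9, y=8)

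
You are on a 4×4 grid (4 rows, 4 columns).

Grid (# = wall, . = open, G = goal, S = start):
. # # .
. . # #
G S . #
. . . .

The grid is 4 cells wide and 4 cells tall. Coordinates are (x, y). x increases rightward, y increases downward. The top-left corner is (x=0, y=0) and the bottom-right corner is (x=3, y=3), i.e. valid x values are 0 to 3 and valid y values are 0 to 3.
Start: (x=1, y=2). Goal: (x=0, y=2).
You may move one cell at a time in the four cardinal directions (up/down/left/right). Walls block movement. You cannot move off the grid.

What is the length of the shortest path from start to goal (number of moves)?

BFS from (x=1, y=2) until reaching (x=0, y=2):
  Distance 0: (x=1, y=2)
  Distance 1: (x=1, y=1), (x=0, y=2), (x=2, y=2), (x=1, y=3)  <- goal reached here
One shortest path (1 moves): (x=1, y=2) -> (x=0, y=2)

Answer: Shortest path length: 1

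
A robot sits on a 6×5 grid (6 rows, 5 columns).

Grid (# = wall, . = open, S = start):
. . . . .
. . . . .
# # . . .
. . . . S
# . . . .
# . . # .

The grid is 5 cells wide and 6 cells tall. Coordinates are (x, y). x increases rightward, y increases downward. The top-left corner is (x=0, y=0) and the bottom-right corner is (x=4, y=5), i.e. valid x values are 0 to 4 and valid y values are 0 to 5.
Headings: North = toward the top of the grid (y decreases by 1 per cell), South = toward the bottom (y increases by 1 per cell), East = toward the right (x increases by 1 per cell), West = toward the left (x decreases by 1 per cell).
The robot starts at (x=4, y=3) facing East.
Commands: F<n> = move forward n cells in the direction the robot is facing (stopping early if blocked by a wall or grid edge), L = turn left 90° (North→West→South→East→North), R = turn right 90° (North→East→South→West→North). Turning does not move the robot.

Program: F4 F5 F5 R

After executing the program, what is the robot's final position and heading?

Start: (x=4, y=3), facing East
  F4: move forward 0/4 (blocked), now at (x=4, y=3)
  F5: move forward 0/5 (blocked), now at (x=4, y=3)
  F5: move forward 0/5 (blocked), now at (x=4, y=3)
  R: turn right, now facing South
Final: (x=4, y=3), facing South

Answer: Final position: (x=4, y=3), facing South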